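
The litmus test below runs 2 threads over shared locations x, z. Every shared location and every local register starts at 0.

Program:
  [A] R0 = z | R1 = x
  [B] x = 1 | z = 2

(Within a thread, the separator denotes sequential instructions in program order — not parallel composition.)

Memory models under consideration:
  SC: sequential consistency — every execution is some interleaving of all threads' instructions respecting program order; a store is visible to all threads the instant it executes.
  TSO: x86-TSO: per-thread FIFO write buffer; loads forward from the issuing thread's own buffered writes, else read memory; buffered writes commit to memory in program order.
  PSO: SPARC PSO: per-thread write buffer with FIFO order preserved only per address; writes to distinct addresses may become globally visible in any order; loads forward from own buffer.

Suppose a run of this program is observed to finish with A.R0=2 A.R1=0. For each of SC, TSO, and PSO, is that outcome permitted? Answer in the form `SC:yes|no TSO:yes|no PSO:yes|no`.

SC:no TSO:no PSO:yes

outcome vector order: (A.R0,A.R1)
under SC → 0/0 0/1 2/1
under TSO → 0/0 0/1 2/1
under PSO → 0/0 0/1 2/0 2/1
target 2/0 ∈ {PSO}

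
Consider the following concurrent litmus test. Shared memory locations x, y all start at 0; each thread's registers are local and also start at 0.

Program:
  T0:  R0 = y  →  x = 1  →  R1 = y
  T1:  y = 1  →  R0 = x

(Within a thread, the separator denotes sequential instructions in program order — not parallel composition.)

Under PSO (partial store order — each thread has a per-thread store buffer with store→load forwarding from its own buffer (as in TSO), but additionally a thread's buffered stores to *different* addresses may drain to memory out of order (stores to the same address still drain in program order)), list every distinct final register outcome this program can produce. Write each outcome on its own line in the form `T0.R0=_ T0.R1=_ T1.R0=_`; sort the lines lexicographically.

T0.R0=0 T0.R1=0 T1.R0=0
T0.R0=0 T0.R1=0 T1.R0=1
T0.R0=0 T0.R1=1 T1.R0=0
T0.R0=0 T0.R1=1 T1.R0=1
T0.R0=1 T0.R1=1 T1.R0=0
T0.R0=1 T0.R1=1 T1.R0=1

outcome vector order: (T0.R0,T0.R1,T1.R0)
|PSO outcomes| = 6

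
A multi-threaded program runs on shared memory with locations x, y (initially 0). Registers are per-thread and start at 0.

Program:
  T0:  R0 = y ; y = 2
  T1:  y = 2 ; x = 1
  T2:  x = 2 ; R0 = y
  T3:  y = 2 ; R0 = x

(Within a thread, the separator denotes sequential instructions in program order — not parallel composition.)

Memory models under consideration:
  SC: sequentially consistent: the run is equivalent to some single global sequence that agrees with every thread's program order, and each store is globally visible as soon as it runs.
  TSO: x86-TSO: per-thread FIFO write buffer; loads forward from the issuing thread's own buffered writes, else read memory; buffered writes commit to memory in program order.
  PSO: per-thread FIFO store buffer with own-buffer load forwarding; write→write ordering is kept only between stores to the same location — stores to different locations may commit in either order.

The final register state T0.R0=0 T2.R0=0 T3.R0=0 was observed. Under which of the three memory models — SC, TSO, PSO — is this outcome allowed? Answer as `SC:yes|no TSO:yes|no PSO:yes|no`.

SC:no TSO:yes PSO:yes

outcome vector order: (T0.R0,T2.R0,T3.R0)
under SC → (0,0,1) (0,0,2) (0,2,0) (0,2,1) (0,2,2) (2,0,1) (2,0,2) (2,2,0) (2,2,1) (2,2,2)
under TSO → (0,0,0) (0,0,1) (0,0,2) (0,2,0) (0,2,1) (0,2,2) (2,0,0) (2,0,1) (2,0,2) (2,2,0) (2,2,1) (2,2,2)
under PSO → (0,0,0) (0,0,1) (0,0,2) (0,2,0) (0,2,1) (0,2,2) (2,0,0) (2,0,1) (2,0,2) (2,2,0) (2,2,1) (2,2,2)
target (0,0,0) ∈ {TSO,PSO}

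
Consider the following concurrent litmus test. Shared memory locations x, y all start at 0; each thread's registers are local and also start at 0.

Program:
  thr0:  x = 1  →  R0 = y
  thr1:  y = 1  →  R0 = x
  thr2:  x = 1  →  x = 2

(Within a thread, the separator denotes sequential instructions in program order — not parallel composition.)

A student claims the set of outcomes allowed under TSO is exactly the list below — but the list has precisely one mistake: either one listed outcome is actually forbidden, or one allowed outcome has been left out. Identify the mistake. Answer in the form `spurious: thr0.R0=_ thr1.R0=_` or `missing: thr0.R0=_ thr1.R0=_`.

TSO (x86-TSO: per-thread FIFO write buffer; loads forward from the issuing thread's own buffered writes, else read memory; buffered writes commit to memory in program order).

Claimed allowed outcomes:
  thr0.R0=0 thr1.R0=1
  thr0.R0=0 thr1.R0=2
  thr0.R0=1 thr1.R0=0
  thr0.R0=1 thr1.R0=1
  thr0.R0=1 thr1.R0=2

missing: thr0.R0=0 thr1.R0=0

outcome vector order: (thr0.R0,thr1.R0)
TSO (6): (0,0), (0,1), (0,2), (1,0), (1,1), (1,2)
TSO∖claimed = {(0,0)}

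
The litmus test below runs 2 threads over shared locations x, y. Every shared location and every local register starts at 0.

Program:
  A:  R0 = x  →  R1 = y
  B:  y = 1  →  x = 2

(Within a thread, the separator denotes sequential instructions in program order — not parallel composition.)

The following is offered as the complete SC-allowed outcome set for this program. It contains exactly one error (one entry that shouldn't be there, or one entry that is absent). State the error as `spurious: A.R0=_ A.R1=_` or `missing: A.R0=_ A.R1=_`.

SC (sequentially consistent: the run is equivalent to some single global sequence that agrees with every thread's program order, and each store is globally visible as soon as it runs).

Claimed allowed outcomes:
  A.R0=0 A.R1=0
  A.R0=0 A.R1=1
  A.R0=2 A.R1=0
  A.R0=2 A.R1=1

spurious: A.R0=2 A.R1=0

outcome vector order: (A.R0,A.R1)
SC: 3 outcomes — {0/0; 0/1; 2/1}
claimed∖SC = {2/0}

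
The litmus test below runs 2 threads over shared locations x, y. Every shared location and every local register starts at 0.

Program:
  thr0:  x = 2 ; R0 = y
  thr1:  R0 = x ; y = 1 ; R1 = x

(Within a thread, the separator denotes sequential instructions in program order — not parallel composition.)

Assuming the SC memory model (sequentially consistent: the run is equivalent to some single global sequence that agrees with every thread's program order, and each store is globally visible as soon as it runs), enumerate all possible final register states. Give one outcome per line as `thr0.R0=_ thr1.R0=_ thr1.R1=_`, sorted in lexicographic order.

thr0.R0=0 thr1.R0=0 thr1.R1=2
thr0.R0=0 thr1.R0=2 thr1.R1=2
thr0.R0=1 thr1.R0=0 thr1.R1=0
thr0.R0=1 thr1.R0=0 thr1.R1=2
thr0.R0=1 thr1.R0=2 thr1.R1=2

outcome vector order: (thr0.R0,thr1.R0,thr1.R1)
|SC outcomes| = 5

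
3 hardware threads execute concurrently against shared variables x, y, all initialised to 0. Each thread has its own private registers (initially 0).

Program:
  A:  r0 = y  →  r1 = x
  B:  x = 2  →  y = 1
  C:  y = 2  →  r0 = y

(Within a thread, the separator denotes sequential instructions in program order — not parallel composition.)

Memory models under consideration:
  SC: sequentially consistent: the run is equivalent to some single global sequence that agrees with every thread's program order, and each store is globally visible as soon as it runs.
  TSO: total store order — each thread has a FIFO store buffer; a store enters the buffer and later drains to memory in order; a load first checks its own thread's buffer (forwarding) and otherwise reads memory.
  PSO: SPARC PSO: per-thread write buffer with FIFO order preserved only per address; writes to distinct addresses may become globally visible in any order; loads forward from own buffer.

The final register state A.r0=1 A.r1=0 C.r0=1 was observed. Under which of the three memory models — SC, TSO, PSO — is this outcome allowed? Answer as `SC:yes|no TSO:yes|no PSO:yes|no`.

SC:no TSO:no PSO:yes

outcome vector order: (A.r0,A.r1,C.r0)
[SC] allowed = {(0,0,1) (0,0,2) (0,2,1) (0,2,2) (1,2,1) (1,2,2) (2,0,1) (2,0,2) (2,2,1) (2,2,2)}
[TSO] allowed = {(0,0,1) (0,0,2) (0,2,1) (0,2,2) (1,2,1) (1,2,2) (2,0,1) (2,0,2) (2,2,1) (2,2,2)}
[PSO] allowed = {(0,0,1) (0,0,2) (0,2,1) (0,2,2) (1,0,1) (1,0,2) (1,2,1) (1,2,2) (2,0,1) (2,0,2) (2,2,1) (2,2,2)}
target (1,0,1) ∈ {PSO}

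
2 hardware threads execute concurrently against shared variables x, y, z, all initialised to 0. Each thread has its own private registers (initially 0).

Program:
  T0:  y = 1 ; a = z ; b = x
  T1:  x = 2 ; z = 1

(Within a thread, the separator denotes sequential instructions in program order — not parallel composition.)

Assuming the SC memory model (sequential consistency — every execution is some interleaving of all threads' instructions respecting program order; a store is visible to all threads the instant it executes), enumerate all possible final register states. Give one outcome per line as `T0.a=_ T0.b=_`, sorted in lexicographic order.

outcome vector order: (T0.a,T0.b)
|SC outcomes| = 3

T0.a=0 T0.b=0
T0.a=0 T0.b=2
T0.a=1 T0.b=2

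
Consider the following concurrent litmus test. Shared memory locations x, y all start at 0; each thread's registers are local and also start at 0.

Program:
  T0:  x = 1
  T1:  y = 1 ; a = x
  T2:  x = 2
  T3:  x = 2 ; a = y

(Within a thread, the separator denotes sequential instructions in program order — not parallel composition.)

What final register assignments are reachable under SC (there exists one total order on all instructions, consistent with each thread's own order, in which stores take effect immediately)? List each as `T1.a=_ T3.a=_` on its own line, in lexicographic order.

outcome vector order: (T1.a,T3.a)
|SC outcomes| = 5

T1.a=0 T3.a=1
T1.a=1 T3.a=0
T1.a=1 T3.a=1
T1.a=2 T3.a=0
T1.a=2 T3.a=1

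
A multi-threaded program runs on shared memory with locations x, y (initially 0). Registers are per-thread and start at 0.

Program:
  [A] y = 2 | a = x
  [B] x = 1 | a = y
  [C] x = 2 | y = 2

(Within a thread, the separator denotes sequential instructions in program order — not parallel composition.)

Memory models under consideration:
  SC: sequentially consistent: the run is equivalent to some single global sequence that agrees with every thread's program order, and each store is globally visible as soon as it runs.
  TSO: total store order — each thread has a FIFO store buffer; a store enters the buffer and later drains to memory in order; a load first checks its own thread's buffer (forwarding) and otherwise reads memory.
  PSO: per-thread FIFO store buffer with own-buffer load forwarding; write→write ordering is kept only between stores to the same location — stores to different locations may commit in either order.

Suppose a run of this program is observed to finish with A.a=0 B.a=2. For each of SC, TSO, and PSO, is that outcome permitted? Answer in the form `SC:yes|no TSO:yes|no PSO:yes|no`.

SC:yes TSO:yes PSO:yes

outcome vector order: (A.a,B.a)
SC: 5 outcomes — {(0,2) (1,0) (1,2) (2,0) (2,2)}
TSO: 6 outcomes — {(0,0) (0,2) (1,0) (1,2) (2,0) (2,2)}
PSO: 6 outcomes — {(0,0) (0,2) (1,0) (1,2) (2,0) (2,2)}
target (0,2) ∈ {SC,TSO,PSO}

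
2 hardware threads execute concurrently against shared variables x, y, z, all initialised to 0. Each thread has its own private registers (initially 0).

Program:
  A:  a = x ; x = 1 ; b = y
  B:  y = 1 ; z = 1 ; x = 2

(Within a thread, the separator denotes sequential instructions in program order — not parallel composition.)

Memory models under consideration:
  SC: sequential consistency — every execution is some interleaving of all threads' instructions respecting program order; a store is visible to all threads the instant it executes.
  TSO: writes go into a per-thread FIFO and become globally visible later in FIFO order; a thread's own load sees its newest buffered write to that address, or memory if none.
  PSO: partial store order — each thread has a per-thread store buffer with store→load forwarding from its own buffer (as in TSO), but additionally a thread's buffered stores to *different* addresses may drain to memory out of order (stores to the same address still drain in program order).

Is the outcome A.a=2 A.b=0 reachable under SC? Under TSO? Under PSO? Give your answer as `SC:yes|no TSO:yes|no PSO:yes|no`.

SC:no TSO:no PSO:yes

outcome vector order: (A.a,A.b)
SC: 3 outcomes — {<0 0> <0 1> <2 1>}
TSO: 3 outcomes — {<0 0> <0 1> <2 1>}
PSO: 4 outcomes — {<0 0> <0 1> <2 0> <2 1>}
target <2 0> ∈ {PSO}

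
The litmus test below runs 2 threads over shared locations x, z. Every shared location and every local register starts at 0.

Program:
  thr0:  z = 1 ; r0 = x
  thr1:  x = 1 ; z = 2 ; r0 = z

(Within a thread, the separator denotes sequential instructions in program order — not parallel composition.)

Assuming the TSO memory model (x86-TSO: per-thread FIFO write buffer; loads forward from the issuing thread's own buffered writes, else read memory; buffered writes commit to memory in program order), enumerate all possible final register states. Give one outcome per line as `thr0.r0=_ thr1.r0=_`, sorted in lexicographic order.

thr0.r0=0 thr1.r0=1
thr0.r0=0 thr1.r0=2
thr0.r0=1 thr1.r0=1
thr0.r0=1 thr1.r0=2

outcome vector order: (thr0.r0,thr1.r0)
|TSO outcomes| = 4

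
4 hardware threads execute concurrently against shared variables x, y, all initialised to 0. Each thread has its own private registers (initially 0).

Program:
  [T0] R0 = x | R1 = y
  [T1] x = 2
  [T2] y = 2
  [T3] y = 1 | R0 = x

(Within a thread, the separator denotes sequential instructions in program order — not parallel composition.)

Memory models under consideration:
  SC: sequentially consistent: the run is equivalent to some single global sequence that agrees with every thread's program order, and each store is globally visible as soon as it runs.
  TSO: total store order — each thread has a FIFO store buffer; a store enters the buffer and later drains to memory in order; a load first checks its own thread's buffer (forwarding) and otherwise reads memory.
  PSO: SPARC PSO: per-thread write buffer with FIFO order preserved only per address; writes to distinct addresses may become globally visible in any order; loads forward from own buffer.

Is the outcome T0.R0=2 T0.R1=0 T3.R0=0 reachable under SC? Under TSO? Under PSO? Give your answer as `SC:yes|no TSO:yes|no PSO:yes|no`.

outcome vector order: (T0.R0,T0.R1,T3.R0)
SC (11): (0,0,0), (0,0,2), (0,1,0), (0,1,2), (0,2,0), (0,2,2), (2,0,2), (2,1,0), (2,1,2), (2,2,0), (2,2,2)
TSO (12): (0,0,0), (0,0,2), (0,1,0), (0,1,2), (0,2,0), (0,2,2), (2,0,0), (2,0,2), (2,1,0), (2,1,2), (2,2,0), (2,2,2)
PSO (12): (0,0,0), (0,0,2), (0,1,0), (0,1,2), (0,2,0), (0,2,2), (2,0,0), (2,0,2), (2,1,0), (2,1,2), (2,2,0), (2,2,2)
target (2,0,0) ∈ {TSO,PSO}

SC:no TSO:yes PSO:yes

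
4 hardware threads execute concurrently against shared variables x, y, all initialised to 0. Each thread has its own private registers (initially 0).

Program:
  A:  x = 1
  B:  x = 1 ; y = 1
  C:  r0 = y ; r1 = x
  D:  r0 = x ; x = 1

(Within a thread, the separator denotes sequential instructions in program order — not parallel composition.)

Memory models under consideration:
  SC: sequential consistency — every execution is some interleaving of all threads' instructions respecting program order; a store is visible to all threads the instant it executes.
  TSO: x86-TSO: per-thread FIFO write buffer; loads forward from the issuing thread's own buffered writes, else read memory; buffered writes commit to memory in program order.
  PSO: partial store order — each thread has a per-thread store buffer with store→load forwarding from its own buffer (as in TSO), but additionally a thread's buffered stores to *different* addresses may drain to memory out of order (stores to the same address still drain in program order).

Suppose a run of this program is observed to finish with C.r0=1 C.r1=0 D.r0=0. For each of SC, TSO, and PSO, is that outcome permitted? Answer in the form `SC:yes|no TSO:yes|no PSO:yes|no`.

SC:no TSO:no PSO:yes

outcome vector order: (C.r0,C.r1,D.r0)
SC (6): (0,0,0), (0,0,1), (0,1,0), (0,1,1), (1,1,0), (1,1,1)
TSO (6): (0,0,0), (0,0,1), (0,1,0), (0,1,1), (1,1,0), (1,1,1)
PSO (8): (0,0,0), (0,0,1), (0,1,0), (0,1,1), (1,0,0), (1,0,1), (1,1,0), (1,1,1)
target (1,0,0) ∈ {PSO}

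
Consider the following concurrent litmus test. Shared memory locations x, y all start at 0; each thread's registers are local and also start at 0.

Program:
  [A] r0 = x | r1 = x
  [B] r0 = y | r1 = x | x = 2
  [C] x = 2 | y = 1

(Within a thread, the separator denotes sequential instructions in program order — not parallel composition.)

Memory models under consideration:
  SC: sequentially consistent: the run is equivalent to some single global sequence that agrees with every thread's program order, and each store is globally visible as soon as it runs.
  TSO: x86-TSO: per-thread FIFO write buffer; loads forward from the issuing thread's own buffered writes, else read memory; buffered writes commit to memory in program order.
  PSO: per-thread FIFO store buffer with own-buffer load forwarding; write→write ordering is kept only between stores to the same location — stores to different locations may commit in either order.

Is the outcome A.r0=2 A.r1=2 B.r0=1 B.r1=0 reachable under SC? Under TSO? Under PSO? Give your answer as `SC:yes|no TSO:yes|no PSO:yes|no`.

SC:no TSO:no PSO:yes

outcome vector order: (A.r0,A.r1,B.r0,B.r1)
under SC → 0000, 0002, 0012, 0200, 0202, 0212, 2200, 2202, 2212
under TSO → 0000, 0002, 0012, 0200, 0202, 0212, 2200, 2202, 2212
under PSO → 0000, 0002, 0010, 0012, 0200, 0202, 0210, 0212, 2200, 2202, 2210, 2212
target 2210 ∈ {PSO}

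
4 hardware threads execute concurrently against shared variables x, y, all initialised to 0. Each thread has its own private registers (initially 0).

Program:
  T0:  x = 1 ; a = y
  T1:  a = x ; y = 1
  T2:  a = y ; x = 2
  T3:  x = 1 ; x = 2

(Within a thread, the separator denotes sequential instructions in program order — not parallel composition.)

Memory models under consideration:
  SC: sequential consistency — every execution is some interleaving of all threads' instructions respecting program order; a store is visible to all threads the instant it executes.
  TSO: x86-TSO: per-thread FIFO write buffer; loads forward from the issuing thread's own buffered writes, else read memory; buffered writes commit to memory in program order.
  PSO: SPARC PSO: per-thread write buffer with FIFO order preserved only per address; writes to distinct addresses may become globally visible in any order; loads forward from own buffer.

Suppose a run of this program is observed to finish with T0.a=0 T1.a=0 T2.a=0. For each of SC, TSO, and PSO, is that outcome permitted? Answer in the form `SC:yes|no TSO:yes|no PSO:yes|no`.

outcome vector order: (T0.a,T1.a,T2.a)
SC: 12 outcomes — {000; 001; 010; 011; 020; 021; 100; 101; 110; 111; 120; 121}
TSO: 12 outcomes — {000; 001; 010; 011; 020; 021; 100; 101; 110; 111; 120; 121}
PSO: 12 outcomes — {000; 001; 010; 011; 020; 021; 100; 101; 110; 111; 120; 121}
target 000 ∈ {SC,TSO,PSO}

SC:yes TSO:yes PSO:yes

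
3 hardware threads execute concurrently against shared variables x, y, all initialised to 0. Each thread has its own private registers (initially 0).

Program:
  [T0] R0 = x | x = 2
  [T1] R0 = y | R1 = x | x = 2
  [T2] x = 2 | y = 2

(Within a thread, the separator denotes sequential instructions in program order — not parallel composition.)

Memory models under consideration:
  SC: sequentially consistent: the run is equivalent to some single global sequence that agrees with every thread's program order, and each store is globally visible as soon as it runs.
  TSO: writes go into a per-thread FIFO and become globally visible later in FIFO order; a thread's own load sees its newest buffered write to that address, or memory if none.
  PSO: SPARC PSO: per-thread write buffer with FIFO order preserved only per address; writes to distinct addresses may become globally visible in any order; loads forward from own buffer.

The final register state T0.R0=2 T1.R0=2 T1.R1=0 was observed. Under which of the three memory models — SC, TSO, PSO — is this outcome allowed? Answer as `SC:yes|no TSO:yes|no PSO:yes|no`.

SC:no TSO:no PSO:yes

outcome vector order: (T0.R0,T1.R0,T1.R1)
[SC] allowed = {000 002 022 200 202 222}
[TSO] allowed = {000 002 022 200 202 222}
[PSO] allowed = {000 002 020 022 200 202 220 222}
target 220 ∈ {PSO}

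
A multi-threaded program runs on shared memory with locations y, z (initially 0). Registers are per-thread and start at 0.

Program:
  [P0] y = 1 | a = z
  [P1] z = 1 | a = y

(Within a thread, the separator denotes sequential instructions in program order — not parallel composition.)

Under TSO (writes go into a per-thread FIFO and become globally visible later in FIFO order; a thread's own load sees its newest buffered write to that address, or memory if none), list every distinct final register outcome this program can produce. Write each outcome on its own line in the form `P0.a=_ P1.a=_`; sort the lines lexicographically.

outcome vector order: (P0.a,P1.a)
|TSO outcomes| = 4

P0.a=0 P1.a=0
P0.a=0 P1.a=1
P0.a=1 P1.a=0
P0.a=1 P1.a=1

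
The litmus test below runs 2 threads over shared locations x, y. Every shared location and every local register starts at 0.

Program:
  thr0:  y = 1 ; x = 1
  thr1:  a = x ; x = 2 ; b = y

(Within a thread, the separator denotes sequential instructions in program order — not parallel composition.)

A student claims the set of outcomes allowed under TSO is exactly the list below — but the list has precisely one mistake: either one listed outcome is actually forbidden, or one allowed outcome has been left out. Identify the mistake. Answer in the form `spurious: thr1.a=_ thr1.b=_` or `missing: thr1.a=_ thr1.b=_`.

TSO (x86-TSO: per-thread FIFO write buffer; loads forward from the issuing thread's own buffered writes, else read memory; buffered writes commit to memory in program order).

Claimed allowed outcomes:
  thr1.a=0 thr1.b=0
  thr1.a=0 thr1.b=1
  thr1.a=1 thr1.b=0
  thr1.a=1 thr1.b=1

spurious: thr1.a=1 thr1.b=0

outcome vector order: (thr1.a,thr1.b)
TSO (3): <0 0>; <0 1>; <1 1>
claimed∖TSO = {<1 0>}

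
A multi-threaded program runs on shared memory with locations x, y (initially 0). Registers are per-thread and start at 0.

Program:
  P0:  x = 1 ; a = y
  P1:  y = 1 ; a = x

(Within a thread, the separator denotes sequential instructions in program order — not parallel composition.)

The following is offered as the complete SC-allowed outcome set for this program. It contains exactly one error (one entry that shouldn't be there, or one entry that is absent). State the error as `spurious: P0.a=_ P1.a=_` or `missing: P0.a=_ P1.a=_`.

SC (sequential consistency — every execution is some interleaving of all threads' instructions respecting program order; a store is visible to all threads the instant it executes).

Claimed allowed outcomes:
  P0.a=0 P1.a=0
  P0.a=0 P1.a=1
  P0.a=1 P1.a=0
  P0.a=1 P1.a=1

outcome vector order: (P0.a,P1.a)
under SC → <0 1>, <1 0>, <1 1>
claimed∖SC = {<0 0>}

spurious: P0.a=0 P1.a=0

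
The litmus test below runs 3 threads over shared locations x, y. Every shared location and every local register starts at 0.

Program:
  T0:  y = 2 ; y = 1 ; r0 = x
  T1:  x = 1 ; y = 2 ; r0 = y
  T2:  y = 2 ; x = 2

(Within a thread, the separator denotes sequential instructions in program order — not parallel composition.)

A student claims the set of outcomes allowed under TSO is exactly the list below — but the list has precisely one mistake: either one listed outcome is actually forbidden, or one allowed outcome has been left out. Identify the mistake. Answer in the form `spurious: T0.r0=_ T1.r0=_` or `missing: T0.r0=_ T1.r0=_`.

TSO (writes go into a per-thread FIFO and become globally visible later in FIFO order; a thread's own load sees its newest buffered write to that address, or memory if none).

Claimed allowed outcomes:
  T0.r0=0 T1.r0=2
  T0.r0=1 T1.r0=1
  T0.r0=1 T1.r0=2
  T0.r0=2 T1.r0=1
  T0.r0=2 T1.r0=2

outcome vector order: (T0.r0,T1.r0)
TSO: 6 outcomes — {01 02 11 12 21 22}
TSO∖claimed = {01}

missing: T0.r0=0 T1.r0=1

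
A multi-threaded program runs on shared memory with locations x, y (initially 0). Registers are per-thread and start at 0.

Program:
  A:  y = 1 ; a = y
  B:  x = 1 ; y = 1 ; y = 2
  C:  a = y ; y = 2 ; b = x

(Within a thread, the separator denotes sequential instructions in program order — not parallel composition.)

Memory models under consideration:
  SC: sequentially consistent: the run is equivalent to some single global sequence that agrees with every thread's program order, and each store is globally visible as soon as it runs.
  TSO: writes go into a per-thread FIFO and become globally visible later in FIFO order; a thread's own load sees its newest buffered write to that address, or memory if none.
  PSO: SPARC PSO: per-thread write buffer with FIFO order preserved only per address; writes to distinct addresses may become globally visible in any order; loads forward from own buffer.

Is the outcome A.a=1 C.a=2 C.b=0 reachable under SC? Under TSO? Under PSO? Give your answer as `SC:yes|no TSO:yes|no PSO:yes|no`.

SC:no TSO:no PSO:yes

outcome vector order: (A.a,C.a,C.b)
under SC → <1 0 0>, <1 0 1>, <1 1 0>, <1 1 1>, <1 2 1>, <2 0 0>, <2 0 1>, <2 1 0>, <2 1 1>, <2 2 1>
under TSO → <1 0 0>, <1 0 1>, <1 1 0>, <1 1 1>, <1 2 1>, <2 0 0>, <2 0 1>, <2 1 0>, <2 1 1>, <2 2 1>
under PSO → <1 0 0>, <1 0 1>, <1 1 0>, <1 1 1>, <1 2 0>, <1 2 1>, <2 0 0>, <2 0 1>, <2 1 0>, <2 1 1>, <2 2 0>, <2 2 1>
target <1 2 0> ∈ {PSO}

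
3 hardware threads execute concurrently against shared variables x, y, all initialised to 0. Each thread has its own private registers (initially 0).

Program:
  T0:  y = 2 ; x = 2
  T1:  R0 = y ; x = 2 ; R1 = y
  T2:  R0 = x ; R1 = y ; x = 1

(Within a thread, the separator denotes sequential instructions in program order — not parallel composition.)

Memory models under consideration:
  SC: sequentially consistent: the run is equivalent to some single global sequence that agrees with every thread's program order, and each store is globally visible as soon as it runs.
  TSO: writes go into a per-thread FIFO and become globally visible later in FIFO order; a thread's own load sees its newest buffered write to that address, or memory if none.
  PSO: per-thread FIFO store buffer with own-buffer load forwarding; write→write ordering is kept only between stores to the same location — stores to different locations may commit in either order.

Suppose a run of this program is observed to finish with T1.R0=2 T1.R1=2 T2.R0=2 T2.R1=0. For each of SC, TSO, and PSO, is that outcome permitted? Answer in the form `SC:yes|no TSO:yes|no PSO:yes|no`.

SC:no TSO:no PSO:yes

outcome vector order: (T1.R0,T1.R1,T2.R0,T2.R1)
SC (11): (0,0,0,0); (0,0,0,2); (0,0,2,0); (0,0,2,2); (0,2,0,0); (0,2,0,2); (0,2,2,0); (0,2,2,2); (2,2,0,0); (2,2,0,2); (2,2,2,2)
TSO (11): (0,0,0,0); (0,0,0,2); (0,0,2,0); (0,0,2,2); (0,2,0,0); (0,2,0,2); (0,2,2,0); (0,2,2,2); (2,2,0,0); (2,2,0,2); (2,2,2,2)
PSO (12): (0,0,0,0); (0,0,0,2); (0,0,2,0); (0,0,2,2); (0,2,0,0); (0,2,0,2); (0,2,2,0); (0,2,2,2); (2,2,0,0); (2,2,0,2); (2,2,2,0); (2,2,2,2)
target (2,2,2,0) ∈ {PSO}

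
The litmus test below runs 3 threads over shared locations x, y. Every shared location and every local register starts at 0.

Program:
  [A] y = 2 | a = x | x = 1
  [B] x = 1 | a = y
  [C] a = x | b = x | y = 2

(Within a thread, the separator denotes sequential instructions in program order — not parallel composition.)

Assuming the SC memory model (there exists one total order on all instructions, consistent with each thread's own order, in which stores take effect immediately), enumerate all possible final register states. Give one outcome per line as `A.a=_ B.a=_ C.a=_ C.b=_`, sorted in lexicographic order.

A.a=0 B.a=2 C.a=0 C.b=0
A.a=0 B.a=2 C.a=0 C.b=1
A.a=0 B.a=2 C.a=1 C.b=1
A.a=1 B.a=0 C.a=0 C.b=0
A.a=1 B.a=0 C.a=0 C.b=1
A.a=1 B.a=0 C.a=1 C.b=1
A.a=1 B.a=2 C.a=0 C.b=0
A.a=1 B.a=2 C.a=0 C.b=1
A.a=1 B.a=2 C.a=1 C.b=1

outcome vector order: (A.a,B.a,C.a,C.b)
|SC outcomes| = 9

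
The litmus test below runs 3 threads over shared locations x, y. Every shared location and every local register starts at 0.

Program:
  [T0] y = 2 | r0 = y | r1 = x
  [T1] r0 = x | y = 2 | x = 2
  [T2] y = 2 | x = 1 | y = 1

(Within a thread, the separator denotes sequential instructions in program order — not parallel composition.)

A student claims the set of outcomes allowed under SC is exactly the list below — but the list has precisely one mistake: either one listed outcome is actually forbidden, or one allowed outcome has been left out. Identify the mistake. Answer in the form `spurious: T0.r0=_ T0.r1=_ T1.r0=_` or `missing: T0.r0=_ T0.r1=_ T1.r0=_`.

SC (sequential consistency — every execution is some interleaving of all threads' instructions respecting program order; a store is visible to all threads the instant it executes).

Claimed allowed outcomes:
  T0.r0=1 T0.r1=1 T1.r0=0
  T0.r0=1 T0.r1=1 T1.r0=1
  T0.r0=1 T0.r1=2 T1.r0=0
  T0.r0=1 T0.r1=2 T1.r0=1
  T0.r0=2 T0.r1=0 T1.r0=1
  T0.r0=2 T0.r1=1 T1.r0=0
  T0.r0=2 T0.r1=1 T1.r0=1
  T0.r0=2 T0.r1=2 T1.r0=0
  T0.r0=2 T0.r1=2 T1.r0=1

outcome vector order: (T0.r0,T0.r1,T1.r0)
under SC → 1/1/0 1/1/1 1/2/0 1/2/1 2/0/0 2/0/1 2/1/0 2/1/1 2/2/0 2/2/1
SC∖claimed = {2/0/0}

missing: T0.r0=2 T0.r1=0 T1.r0=0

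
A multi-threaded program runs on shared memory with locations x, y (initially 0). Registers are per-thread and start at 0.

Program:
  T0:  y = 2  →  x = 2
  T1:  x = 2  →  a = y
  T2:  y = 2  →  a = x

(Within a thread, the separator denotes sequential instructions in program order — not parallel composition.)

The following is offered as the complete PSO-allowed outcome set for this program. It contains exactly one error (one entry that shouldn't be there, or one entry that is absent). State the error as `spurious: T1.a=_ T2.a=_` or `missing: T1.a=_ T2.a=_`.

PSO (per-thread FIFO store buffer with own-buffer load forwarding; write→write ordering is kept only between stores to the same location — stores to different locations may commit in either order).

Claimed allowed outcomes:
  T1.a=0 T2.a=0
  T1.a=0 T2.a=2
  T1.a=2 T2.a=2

outcome vector order: (T1.a,T2.a)
under PSO → <0 0>, <0 2>, <2 0>, <2 2>
PSO∖claimed = {<2 0>}

missing: T1.a=2 T2.a=0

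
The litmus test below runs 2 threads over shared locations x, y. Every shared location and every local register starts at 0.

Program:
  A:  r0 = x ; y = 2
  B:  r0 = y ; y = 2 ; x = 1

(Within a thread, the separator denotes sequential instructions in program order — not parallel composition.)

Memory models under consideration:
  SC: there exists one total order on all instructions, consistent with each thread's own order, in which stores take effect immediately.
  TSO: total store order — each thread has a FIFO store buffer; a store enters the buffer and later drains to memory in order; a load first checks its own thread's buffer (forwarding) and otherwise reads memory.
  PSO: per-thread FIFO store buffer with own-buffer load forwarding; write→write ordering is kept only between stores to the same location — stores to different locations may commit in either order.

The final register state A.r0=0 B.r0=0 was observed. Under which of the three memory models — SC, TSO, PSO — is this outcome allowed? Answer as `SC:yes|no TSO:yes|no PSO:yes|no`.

outcome vector order: (A.r0,B.r0)
under SC → <0 0> <0 2> <1 0>
under TSO → <0 0> <0 2> <1 0>
under PSO → <0 0> <0 2> <1 0>
target <0 0> ∈ {SC,TSO,PSO}

SC:yes TSO:yes PSO:yes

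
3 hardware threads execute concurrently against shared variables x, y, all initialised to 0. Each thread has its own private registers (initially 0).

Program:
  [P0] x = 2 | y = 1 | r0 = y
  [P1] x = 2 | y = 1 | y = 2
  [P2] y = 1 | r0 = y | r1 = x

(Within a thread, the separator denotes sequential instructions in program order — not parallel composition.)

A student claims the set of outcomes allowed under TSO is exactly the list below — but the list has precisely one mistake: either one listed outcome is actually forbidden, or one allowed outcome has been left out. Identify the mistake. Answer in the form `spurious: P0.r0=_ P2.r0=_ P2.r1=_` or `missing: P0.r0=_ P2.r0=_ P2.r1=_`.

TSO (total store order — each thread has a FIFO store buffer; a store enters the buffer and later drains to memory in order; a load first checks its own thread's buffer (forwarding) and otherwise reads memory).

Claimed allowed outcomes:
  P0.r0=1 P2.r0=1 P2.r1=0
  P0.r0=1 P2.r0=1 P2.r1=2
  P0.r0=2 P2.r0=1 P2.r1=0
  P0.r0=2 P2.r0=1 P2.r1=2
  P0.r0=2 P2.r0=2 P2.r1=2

outcome vector order: (P0.r0,P2.r0,P2.r1)
[TSO] allowed = {(1,1,0), (1,1,2), (1,2,2), (2,1,0), (2,1,2), (2,2,2)}
TSO∖claimed = {(1,2,2)}

missing: P0.r0=1 P2.r0=2 P2.r1=2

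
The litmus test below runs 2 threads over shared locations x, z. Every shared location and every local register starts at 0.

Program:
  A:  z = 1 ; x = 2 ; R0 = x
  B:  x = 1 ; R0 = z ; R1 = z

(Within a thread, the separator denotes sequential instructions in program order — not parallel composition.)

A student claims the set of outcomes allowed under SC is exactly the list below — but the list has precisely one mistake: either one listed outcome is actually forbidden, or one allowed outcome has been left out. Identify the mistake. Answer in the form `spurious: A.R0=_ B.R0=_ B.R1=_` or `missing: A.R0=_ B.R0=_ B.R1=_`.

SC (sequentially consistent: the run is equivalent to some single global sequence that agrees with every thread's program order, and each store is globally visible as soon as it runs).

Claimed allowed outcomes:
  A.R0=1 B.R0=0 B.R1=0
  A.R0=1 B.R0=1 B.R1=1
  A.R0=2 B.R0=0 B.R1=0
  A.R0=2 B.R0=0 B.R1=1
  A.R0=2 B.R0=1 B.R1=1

spurious: A.R0=1 B.R0=0 B.R1=0

outcome vector order: (A.R0,B.R0,B.R1)
under SC → 111, 200, 201, 211
claimed∖SC = {100}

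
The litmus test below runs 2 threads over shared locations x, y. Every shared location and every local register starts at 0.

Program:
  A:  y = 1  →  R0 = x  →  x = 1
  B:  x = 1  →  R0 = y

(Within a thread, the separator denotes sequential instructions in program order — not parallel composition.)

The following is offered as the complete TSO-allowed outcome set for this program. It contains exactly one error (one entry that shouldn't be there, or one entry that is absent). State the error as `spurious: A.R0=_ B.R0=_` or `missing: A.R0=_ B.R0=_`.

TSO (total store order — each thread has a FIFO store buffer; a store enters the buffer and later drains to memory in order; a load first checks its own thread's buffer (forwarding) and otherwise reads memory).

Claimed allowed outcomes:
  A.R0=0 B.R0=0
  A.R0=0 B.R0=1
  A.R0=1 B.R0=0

missing: A.R0=1 B.R0=1

outcome vector order: (A.R0,B.R0)
[TSO] allowed = {<0 0>; <0 1>; <1 0>; <1 1>}
TSO∖claimed = {<1 1>}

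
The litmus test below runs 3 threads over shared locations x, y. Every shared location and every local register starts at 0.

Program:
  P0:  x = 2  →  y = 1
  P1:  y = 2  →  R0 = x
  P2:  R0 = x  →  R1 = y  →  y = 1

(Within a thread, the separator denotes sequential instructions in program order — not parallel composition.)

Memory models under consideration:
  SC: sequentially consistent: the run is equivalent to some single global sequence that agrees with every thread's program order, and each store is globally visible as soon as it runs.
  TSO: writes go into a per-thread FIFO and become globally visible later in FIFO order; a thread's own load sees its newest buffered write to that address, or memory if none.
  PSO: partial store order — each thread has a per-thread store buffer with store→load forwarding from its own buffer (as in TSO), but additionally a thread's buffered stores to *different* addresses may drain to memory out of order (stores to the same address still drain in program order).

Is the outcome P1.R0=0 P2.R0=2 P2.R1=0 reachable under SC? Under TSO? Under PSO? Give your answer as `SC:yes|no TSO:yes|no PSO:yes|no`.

outcome vector order: (P1.R0,P2.R0,P2.R1)
[SC] allowed = {000; 001; 002; 021; 022; 200; 201; 202; 220; 221; 222}
[TSO] allowed = {000; 001; 002; 020; 021; 022; 200; 201; 202; 220; 221; 222}
[PSO] allowed = {000; 001; 002; 020; 021; 022; 200; 201; 202; 220; 221; 222}
target 020 ∈ {TSO,PSO}

SC:no TSO:yes PSO:yes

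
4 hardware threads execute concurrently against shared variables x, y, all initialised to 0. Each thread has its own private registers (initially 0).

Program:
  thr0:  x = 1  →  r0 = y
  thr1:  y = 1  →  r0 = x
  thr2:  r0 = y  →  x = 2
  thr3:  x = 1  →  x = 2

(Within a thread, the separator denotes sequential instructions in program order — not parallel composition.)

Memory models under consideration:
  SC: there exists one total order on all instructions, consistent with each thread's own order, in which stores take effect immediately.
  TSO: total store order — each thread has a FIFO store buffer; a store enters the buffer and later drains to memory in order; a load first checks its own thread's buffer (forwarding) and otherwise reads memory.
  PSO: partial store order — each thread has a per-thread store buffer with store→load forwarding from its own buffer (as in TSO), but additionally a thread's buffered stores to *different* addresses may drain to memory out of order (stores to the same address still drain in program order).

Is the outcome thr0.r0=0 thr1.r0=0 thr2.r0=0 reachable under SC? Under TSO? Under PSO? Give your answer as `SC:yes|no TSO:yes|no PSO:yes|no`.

outcome vector order: (thr0.r0,thr1.r0,thr2.r0)
under SC → 010 011 020 021 100 101 110 111 120 121
under TSO → 000 001 010 011 020 021 100 101 110 111 120 121
under PSO → 000 001 010 011 020 021 100 101 110 111 120 121
target 000 ∈ {TSO,PSO}

SC:no TSO:yes PSO:yes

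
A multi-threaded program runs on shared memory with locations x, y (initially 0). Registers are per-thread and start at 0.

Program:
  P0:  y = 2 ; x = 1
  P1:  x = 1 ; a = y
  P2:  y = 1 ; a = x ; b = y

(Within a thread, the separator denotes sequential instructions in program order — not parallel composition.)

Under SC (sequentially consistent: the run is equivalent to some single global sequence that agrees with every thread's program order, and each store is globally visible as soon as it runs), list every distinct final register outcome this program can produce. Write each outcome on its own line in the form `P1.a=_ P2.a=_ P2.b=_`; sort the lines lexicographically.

outcome vector order: (P1.a,P2.a,P2.b)
|SC outcomes| = 10

P1.a=0 P2.a=1 P2.b=1
P1.a=0 P2.a=1 P2.b=2
P1.a=1 P2.a=0 P2.b=1
P1.a=1 P2.a=0 P2.b=2
P1.a=1 P2.a=1 P2.b=1
P1.a=1 P2.a=1 P2.b=2
P1.a=2 P2.a=0 P2.b=1
P1.a=2 P2.a=0 P2.b=2
P1.a=2 P2.a=1 P2.b=1
P1.a=2 P2.a=1 P2.b=2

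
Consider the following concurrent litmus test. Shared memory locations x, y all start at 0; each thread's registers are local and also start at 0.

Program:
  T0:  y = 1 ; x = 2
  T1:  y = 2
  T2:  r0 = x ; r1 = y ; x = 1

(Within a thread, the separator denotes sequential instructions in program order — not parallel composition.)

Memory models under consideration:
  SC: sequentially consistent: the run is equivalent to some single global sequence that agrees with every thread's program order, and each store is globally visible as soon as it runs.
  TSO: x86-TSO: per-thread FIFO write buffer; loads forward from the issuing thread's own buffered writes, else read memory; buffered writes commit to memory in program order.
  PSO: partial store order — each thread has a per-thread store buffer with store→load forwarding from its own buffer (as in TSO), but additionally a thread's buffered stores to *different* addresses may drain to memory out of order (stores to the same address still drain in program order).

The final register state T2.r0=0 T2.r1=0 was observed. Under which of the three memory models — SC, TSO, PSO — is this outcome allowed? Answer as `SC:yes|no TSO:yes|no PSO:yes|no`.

SC:yes TSO:yes PSO:yes

outcome vector order: (T2.r0,T2.r1)
SC: 5 outcomes — {0/0 0/1 0/2 2/1 2/2}
TSO: 5 outcomes — {0/0 0/1 0/2 2/1 2/2}
PSO: 6 outcomes — {0/0 0/1 0/2 2/0 2/1 2/2}
target 0/0 ∈ {SC,TSO,PSO}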